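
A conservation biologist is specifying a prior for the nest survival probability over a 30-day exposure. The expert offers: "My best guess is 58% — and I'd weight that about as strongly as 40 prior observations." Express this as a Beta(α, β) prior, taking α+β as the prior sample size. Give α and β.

α = 23.2, β = 16.8

Under the effective-sample-size interpretation, Beta(α, β) has prior mean α/(α+β) and prior sample size α+β.
So α+β = 40 and α/(α+β) = 0.58, giving α = 0.58·40 = 23.2 and β = 40 − 23.2 = 16.8.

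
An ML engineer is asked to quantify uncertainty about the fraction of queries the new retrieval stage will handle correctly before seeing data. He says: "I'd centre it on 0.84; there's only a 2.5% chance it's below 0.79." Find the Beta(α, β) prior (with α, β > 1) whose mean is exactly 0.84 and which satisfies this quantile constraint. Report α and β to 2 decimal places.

α ≈ 192.97, β ≈ 36.76

With mean 0.84 fixed, write α = 0.84s, β = 0.16s where s = α+β.
Need P(θ < 0.79) = 0.025 under Beta(0.84s, 0.16s). Normal approximation: (q−m)/√(m(1−m)/s) ≈ z_{0.025} = -1.96, so s ≈ 0.84·0.16·(-1.96)²/(0.79−0.84)² = 206.5.
At s = 206.5: P(θ<0.79) ≈ 0.031. Adjusting to match 0.025 gives s ≈ 229.73.
So α = 0.84·229.73 ≈ 192.97, β = 0.16·229.73 ≈ 36.76.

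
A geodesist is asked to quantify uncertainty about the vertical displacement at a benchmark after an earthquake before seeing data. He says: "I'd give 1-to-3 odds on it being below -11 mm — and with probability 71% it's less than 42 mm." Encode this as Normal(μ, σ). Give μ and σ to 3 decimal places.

The p-quantile of Normal(μ,σ) is μ + z_p·σ, with z_{0.25} = -0.6745 and z_{0.71} = 0.5534.
Eliminate σ: μ = (z₂·x₁ − z₁·x₂)/(z₂ − z₁) = (0.5534·-11 − (-0.6745)·42)/1.228 = 18.114.
Then σ = (x₂ − x₁)/(z₂ − z₁) = (42 − -11)/1.228 = 43.164.

μ = 18.114, σ = 43.164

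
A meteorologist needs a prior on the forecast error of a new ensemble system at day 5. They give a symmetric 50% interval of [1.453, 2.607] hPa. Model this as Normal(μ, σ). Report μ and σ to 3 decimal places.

A symmetric 50% interval runs μ ± z·σ with z = 0.6745.
Half-width = 0.577, so σ = 0.577/0.6745 = 0.855.
μ is the interval midpoint, 2.030.

μ = 2.030, σ = 0.855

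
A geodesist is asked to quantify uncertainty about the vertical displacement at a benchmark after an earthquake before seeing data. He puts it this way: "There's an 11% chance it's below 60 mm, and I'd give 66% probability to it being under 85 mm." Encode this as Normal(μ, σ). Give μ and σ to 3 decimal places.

The p-quantile of Normal(μ,σ) is μ + z_p·σ, with z_{0.11} = -1.227 and z_{0.66} = 0.4125.
Eliminate σ: μ = (z₂·x₁ − z₁·x₂)/(z₂ − z₁) = (0.4125·60 − (-1.227)·85)/1.639 = 78.709.
Then σ = (x₂ − x₁)/(z₂ − z₁) = (85 − 60)/1.639 = 15.253.

μ = 78.709, σ = 15.253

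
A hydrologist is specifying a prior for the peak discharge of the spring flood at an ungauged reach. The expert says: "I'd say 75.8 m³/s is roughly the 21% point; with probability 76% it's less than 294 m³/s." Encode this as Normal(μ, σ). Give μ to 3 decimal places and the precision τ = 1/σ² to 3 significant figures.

μ = 192.121, τ = 4.81e-05

The p-quantile of Normal(μ,σ) is μ + z_p·σ, with z_{0.21} = -0.8064 and z_{0.76} = 0.7063.
Eliminate σ: μ = (z₂·x₁ − z₁·x₂)/(z₂ − z₁) = (0.7063·75.8 − (-0.8064)·294)/1.513 = 192.121.
Then σ = (x₂ − x₁)/(z₂ − z₁) = (294 − 75.8)/1.513 = 144.243.
Precision τ = 1/σ² = 1/144.2² = 4.81e-05.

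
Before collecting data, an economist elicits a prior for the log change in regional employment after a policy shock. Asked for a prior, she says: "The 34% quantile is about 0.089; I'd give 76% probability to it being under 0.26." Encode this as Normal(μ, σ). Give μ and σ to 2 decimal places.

For Normal(μ,σ), the p-quantile is μ + z_p·σ. Here z_{0.34} = -0.4125, z_{0.76} = 0.7063.
So 0.089 = μ − 0.4125σ and 0.26 = μ + 0.7063σ.
Subtracting: σ = (0.26 − 0.089)/(0.7063 − (-0.4125)) = 0.15.
Then μ = 0.089 − (-0.4125)·0.15 = 0.15.

μ = 0.15, σ = 0.15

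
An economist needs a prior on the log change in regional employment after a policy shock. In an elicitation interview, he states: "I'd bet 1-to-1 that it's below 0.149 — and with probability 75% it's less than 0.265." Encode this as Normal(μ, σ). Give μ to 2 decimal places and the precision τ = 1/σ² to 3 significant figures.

μ = 0.15, τ = 33.8

For Normal(μ,σ), the p-quantile is μ + z_p·σ. Here z_{0.5} = 0, z_{0.75} = 0.6745.
So 0.149 = μ + 0σ and 0.265 = μ + 0.6745σ.
Subtracting: σ = (0.265 − 0.149)/(0.6745 − (0)) = 0.17.
Then μ = 0.149 − (0)·0.17 = 0.15.
Precision τ = 1/σ² = 1/0.172² = 33.8.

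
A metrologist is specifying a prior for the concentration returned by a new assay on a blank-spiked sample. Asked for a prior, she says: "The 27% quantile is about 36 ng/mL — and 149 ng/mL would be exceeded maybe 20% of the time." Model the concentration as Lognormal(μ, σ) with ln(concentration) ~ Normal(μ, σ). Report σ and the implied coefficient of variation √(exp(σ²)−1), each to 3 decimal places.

If T ~ Lognormal(μ,σ) then ln T ~ Normal(μ,σ), so the p-quantile of ln T is μ + z_p·σ.
ln(36) = 3.584 and ln(149) = 5.004; z_{0.27} = -0.6128, z_{0.8} = 0.8416.
σ = (5.004 − 3.584)/(0.8416 − (-0.6128)) = 0.977.
μ = 3.584 − (-0.6128)·0.977 = 4.182.
CV = √(exp(σ²)−1) = √(exp(0.9538)−1) = 1.263.

σ ≈ 0.977, CV ≈ 1.263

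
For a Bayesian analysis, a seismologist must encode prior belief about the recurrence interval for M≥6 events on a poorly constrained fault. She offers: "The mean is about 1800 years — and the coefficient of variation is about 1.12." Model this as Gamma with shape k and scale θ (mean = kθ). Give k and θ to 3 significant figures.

k ≈ 0.797, θ ≈ 2260

For Gamma(k, scale θ): mean = kθ, variance = kθ², so CV = 1/√k.
CV = 1.12, hence k = 1/CV² = 0.797.
Then θ = mean/k = 1800/0.797 = 2260.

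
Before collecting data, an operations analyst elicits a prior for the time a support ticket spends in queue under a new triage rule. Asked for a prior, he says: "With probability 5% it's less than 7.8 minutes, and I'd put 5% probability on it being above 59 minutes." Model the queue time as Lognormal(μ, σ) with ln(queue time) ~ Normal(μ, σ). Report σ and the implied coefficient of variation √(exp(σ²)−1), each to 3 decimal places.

If T ~ Lognormal(μ,σ) then ln T ~ Normal(μ,σ), so the p-quantile of ln T is μ + z_p·σ.
ln(7.8) = 2.054 and ln(59) = 4.078; z_{0.05} = -1.645, z_{0.95} = 1.645.
σ = (4.078 − 2.054)/(1.645 − (-1.645)) = 0.615.
μ = 2.054 − (-1.645)·0.615 = 3.066.
CV = √(exp(σ²)−1) = √(exp(0.3783)−1) = 0.678.

σ ≈ 0.615, CV ≈ 0.678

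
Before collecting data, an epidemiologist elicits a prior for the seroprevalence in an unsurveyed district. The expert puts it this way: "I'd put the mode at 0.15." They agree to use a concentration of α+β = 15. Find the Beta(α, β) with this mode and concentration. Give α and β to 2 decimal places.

α = 2.95, β = 12.05

For α,β > 1 the Beta mode is (α−1)/(α+β−2). With α+β = 15, the mode is (α−1)/13.
Set (α−1)/13 = 0.15 → α = 1 + 0.15·13 = 2.95.
β = 15 − α = 12.05.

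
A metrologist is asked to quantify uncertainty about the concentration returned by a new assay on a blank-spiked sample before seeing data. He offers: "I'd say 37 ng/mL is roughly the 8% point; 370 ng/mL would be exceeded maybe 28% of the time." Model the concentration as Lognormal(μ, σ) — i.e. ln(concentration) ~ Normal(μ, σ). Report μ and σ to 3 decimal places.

μ ≈ 5.238, σ ≈ 1.158

If T ~ Lognormal(μ,σ) then ln T ~ Normal(μ,σ), so the p-quantile of ln T is μ + z_p·σ.
ln(37) = 3.611 and ln(370) = 5.914; z_{0.08} = -1.405, z_{0.72} = 0.5828.
σ = (5.914 − 3.611)/(0.5828 − (-1.405)) = 1.158.
μ = 3.611 − (-1.405)·1.158 = 5.238.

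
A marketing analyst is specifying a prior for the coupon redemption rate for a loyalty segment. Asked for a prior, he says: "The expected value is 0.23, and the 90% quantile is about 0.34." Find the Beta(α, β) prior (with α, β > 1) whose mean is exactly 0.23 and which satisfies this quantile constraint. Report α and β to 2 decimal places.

With mean 0.23 fixed, write α = 0.23s, β = 0.77s where s = α+β.
Need P(θ < 0.34) = 0.9 under Beta(0.23s, 0.77s). Normal approximation: (q−m)/√(m(1−m)/s) ≈ z_{0.9} = 1.28, so s ≈ 0.23·0.77·(1.28)²/(0.34−0.23)² = 24.0.
At s = 24.0: P(θ<0.34) ≈ 0.894. Adjusting to match 0.9 gives s ≈ 25.43.
So α = 0.23·25.43 ≈ 5.85, β = 0.77·25.43 ≈ 19.58.

α ≈ 5.85, β ≈ 19.58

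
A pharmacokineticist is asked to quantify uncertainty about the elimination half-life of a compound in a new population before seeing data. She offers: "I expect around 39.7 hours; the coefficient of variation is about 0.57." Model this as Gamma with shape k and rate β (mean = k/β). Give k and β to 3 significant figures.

For Gamma(k, rate β): mean = k/β, variance = k/β², so CV = 1/√k.
CV = 0.57, hence k = 1/CV² = 3.08.
Then β = k/mean = 3.08/39.7 = 0.0775.

k ≈ 3.08, β ≈ 0.0775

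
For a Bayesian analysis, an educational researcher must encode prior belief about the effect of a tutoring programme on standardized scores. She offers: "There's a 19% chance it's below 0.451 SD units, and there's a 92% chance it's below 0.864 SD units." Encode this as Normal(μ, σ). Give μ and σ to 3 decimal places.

μ = 0.610, σ = 0.181

The p-quantile of Normal(μ,σ) is μ + z_p·σ, with z_{0.19} = -0.8779 and z_{0.92} = 1.405.
Eliminate σ: μ = (z₂·x₁ − z₁·x₂)/(z₂ − z₁) = (1.405·0.451 − (-0.8779)·0.864)/2.283 = 0.610.
Then σ = (x₂ − x₁)/(z₂ − z₁) = (0.864 − 0.451)/2.283 = 0.181.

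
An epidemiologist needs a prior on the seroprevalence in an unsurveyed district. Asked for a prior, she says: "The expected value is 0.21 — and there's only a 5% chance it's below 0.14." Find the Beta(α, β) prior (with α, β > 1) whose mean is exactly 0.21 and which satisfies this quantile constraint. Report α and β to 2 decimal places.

α ≈ 16.87, β ≈ 63.47

With mean 0.21 fixed, write α = 0.21s, β = 0.79s where s = α+β.
Need P(θ < 0.14) = 0.05 under Beta(0.21s, 0.79s). Normal approximation: (q−m)/√(m(1−m)/s) ≈ z_{0.05} = -1.64, so s ≈ 0.21·0.79·(-1.64)²/(0.14−0.21)² = 91.6.
At s = 91.6: P(θ<0.14) ≈ 0.039. Adjusting to match 0.05 gives s ≈ 80.34.
So α = 0.21·80.34 ≈ 16.87, β = 0.79·80.34 ≈ 63.47.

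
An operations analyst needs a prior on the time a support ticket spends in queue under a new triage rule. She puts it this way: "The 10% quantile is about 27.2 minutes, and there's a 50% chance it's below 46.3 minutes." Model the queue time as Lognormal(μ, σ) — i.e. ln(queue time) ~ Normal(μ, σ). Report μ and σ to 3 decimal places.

If T ~ Lognormal(μ,σ) then ln T ~ Normal(μ,σ), so the p-quantile of ln T is μ + z_p·σ.
ln(27.2) = 3.303 and ln(46.3) = 3.835; z_{0.1} = -1.282, z_{0.5} = 0.
σ = (3.835 − 3.303)/(0 − (-1.282)) = 0.415.
μ = 3.303 − (-1.282)·0.415 = 3.835.

μ ≈ 3.835, σ ≈ 0.415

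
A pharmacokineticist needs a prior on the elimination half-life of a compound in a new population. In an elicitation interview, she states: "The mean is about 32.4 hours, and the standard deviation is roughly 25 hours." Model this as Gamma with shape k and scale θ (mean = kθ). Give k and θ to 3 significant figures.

For Gamma(k, scale θ): mean = kθ, variance = kθ², so CV = 1/√k.
CV = SD/mean = 25/32.4 = 0.7716, hence k = 1/CV² = 1.68.
Then θ = mean/k = 32.4/1.68 = 19.3.

k ≈ 1.68, θ ≈ 19.3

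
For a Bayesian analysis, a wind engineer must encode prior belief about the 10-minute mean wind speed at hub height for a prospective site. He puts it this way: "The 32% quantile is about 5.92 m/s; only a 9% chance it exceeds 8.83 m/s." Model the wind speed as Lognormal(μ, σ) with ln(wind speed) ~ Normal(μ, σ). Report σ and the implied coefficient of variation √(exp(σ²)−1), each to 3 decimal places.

σ ≈ 0.221, CV ≈ 0.224

If T ~ Lognormal(μ,σ) then ln T ~ Normal(μ,σ), so the p-quantile of ln T is μ + z_p·σ.
ln(5.92) = 1.778 and ln(8.83) = 2.178; z_{0.32} = -0.4677, z_{0.91} = 1.341.
σ = (2.178 − 1.778)/(1.341 − (-0.4677)) = 0.221.
μ = 1.778 − (-0.4677)·0.221 = 1.882.
CV = √(exp(σ²)−1) = √(exp(0.0489)−1) = 0.224.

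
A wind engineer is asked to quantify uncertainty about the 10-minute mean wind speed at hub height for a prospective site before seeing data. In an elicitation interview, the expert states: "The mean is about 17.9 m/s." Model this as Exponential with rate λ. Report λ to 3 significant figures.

λ ≈ 0.0559

Exponential mean = 1/λ, so λ = 1/17.9 = 0.0559.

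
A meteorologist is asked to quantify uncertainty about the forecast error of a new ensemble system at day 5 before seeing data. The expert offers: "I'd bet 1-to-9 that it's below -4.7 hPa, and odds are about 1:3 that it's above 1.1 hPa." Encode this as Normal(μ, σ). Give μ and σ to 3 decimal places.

μ = -0.900, σ = 2.965

For Normal(μ,σ), the p-quantile is μ + z_p·σ. Here z_{0.1} = -1.282, z_{0.75} = 0.6745.
So -4.7 = μ − 1.282σ and 1.1 = μ + 0.6745σ.
Subtracting: σ = (1.1 − -4.7)/(0.6745 − (-1.282)) = 2.965.
Then μ = -4.7 − (-1.282)·2.965 = -0.900.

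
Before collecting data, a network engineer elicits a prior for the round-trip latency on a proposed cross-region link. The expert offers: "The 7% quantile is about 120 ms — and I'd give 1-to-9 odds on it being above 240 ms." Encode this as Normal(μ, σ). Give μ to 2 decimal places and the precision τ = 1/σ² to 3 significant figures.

μ = 184.23, τ = 0.000528

For Normal(μ,σ), the p-quantile is μ + z_p·σ. Here z_{0.07} = -1.476, z_{0.9} = 1.282.
So 120 = μ − 1.476σ and 240 = μ + 1.282σ.
Subtracting: σ = (240 − 120)/(1.282 − (-1.476)) = 43.52.
Then μ = 120 − (-1.476)·43.52 = 184.23.
Precision τ = 1/σ² = 1/43.52² = 0.000528.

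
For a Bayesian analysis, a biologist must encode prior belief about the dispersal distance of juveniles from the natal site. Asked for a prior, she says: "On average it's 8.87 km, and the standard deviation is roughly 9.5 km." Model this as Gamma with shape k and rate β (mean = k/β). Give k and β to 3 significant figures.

k ≈ 0.872, β ≈ 0.0983

For Gamma(k, rate β): mean = k/β, variance = k/β², so CV = 1/√k.
CV = SD/mean = 9.5/8.87 = 1.071, hence k = 1/CV² = 0.872.
Then β = k/mean = 0.872/8.87 = 0.0983.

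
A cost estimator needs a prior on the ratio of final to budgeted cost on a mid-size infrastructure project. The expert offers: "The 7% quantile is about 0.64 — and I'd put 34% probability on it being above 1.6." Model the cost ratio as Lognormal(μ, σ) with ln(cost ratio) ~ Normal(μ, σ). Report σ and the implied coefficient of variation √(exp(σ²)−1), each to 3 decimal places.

σ ≈ 0.485, CV ≈ 0.515

If T ~ Lognormal(μ,σ) then ln T ~ Normal(μ,σ), so the p-quantile of ln T is μ + z_p·σ.
ln(0.64) = -0.4463 and ln(1.6) = 0.47; z_{0.07} = -1.476, z_{0.66} = 0.4125.
σ = (0.47 − -0.4463)/(0.4125 − (-1.476)) = 0.485.
μ = -0.4463 − (-1.476)·0.485 = 0.270.
CV = √(exp(σ²)−1) = √(exp(0.2355)−1) = 0.515.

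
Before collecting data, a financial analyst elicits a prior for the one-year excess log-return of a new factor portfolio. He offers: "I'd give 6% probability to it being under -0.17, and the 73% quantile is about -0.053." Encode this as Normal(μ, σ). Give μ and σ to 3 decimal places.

μ = -0.086, σ = 0.054

The p-quantile of Normal(μ,σ) is μ + z_p·σ, with z_{0.06} = -1.555 and z_{0.73} = 0.6128.
Eliminate σ: μ = (z₂·x₁ − z₁·x₂)/(z₂ − z₁) = (0.6128·-0.17 − (-1.555)·-0.053)/2.168 = -0.086.
Then σ = (x₂ − x₁)/(z₂ − z₁) = (-0.053 − -0.17)/2.168 = 0.054.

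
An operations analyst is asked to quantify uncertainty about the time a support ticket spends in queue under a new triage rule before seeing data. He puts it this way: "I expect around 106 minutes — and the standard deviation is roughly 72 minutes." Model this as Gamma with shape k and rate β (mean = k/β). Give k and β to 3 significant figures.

k ≈ 2.17, β ≈ 0.0204

For Gamma(k, rate β): mean = k/β, variance = k/β², so CV = 1/√k.
CV = SD/mean = 72/106 = 0.6792, hence k = 1/CV² = 2.17.
Then β = k/mean = 2.17/106 = 0.0204.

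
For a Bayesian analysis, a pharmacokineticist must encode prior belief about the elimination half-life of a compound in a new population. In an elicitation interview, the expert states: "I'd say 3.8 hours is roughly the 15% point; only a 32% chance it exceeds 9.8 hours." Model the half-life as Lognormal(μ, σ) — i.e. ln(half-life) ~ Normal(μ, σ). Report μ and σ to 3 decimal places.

If T ~ Lognormal(μ,σ) then ln T ~ Normal(μ,σ), so the p-quantile of ln T is μ + z_p·σ.
ln(3.8) = 1.335 and ln(9.8) = 2.282; z_{0.15} = -1.036, z_{0.68} = 0.4677.
σ = (2.282 − 1.335)/(0.4677 − (-1.036)) = 0.630.
μ = 1.335 − (-1.036)·0.630 = 1.988.

μ ≈ 1.988, σ ≈ 0.630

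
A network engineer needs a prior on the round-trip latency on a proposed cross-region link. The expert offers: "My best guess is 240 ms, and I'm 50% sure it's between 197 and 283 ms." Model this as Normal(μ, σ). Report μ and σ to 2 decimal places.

A symmetric 50% interval runs μ ± z·σ with z = 0.6745.
Half-width = 43, so σ = 43/0.6745 = 63.75.
μ is the stated best guess, 240.00.

μ = 240.00, σ = 63.75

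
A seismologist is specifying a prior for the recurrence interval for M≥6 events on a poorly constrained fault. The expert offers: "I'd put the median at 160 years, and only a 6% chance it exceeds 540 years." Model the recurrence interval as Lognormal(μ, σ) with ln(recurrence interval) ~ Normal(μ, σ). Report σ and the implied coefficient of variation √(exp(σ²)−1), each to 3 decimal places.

If T ~ Lognormal(μ,σ) then ln T ~ Normal(μ,σ), so the p-quantile of ln T is μ + z_p·σ.
ln(160) = 5.075 and ln(540) = 6.292; z_{0.5} = 0, z_{0.94} = 1.555.
σ = (6.292 − 5.075)/(1.555 − (0)) = 0.782.
μ = 5.075 − (0)·0.782 = 5.075.
CV = √(exp(σ²)−1) = √(exp(0.6121)−1) = 0.919.

σ ≈ 0.782, CV ≈ 0.919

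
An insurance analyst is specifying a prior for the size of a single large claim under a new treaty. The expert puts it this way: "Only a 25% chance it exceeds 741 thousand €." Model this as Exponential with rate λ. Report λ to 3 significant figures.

P(T > 741.0) = e^(−λ·741.0) = 0.25, so λ = −ln(0.25)/741.0 = 0.00187.

λ ≈ 0.00187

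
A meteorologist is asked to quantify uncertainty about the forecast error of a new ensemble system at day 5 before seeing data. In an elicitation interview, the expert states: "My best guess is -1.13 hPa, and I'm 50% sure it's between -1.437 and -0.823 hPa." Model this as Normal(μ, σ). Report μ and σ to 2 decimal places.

A symmetric 50% interval runs μ ± z·σ with z = 0.6745.
Half-width = 0.307, so σ = 0.307/0.6745 = 0.46.
μ is the stated best guess, -1.13.

μ = -1.13, σ = 0.46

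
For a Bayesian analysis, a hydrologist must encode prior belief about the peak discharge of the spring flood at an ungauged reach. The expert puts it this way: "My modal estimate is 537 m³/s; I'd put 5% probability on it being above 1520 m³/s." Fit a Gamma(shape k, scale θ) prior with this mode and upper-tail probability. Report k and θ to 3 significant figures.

k ≈ 3.47, θ ≈ 218

Gamma(k,θ) with k>1 has mode (k−1)θ, so θ = 537/(k−1).
Need P(X < 1520) = 0.95 with θ tied to k this way. Start at k = 2, θ = 537: P(X<1520) ≈ 0.774.
Too low — raise k to concentrate. Iterating converges to k ≈ 3.47.
Then θ = 537/(3.47−1) ≈ 218.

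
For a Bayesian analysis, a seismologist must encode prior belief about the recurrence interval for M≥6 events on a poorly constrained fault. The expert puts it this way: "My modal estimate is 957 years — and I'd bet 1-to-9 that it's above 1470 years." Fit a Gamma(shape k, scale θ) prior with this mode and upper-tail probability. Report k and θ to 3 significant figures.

Gamma(k,θ) with k>1 has mode (k−1)θ, so θ = 957/(k−1).
Need P(X < 1470) = 0.9 with θ tied to k this way. Start at k = 2, θ = 957: P(X<1470) ≈ 0.454.
Too low — raise k to concentrate. Iterating converges to k ≈ 11.1.
Then θ = 957/(11.1−1) ≈ 94.4.

k ≈ 11.1, θ ≈ 94.4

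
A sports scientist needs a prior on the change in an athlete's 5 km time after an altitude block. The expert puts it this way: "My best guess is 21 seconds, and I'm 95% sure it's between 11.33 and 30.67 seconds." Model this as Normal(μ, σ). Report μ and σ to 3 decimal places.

μ = 21.000, σ = 4.934

A symmetric 95% interval runs μ ± z·σ with z = 1.96.
Half-width = 9.67, so σ = 9.67/1.96 = 4.934.
μ is the stated best guess, 21.000.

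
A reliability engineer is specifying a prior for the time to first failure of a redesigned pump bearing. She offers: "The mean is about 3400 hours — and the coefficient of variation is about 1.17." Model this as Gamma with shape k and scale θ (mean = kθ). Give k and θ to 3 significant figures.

For Gamma(k, scale θ): mean = kθ, variance = kθ², so CV = 1/√k.
CV = 1.17, hence k = 1/CV² = 0.731.
Then θ = mean/k = 3400/0.731 = 4650.

k ≈ 0.731, θ ≈ 4650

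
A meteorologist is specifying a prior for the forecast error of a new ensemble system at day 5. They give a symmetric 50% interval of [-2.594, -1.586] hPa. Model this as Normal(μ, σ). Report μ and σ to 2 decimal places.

μ = -2.09, σ = 0.75

A symmetric 50% interval runs μ ± z·σ with z = 0.6745.
Half-width = 0.504, so σ = 0.504/0.6745 = 0.75.
μ is the interval midpoint, -2.09.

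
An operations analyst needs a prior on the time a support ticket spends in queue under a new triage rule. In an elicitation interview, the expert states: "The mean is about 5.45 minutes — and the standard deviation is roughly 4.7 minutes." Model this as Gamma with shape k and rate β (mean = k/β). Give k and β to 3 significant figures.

k ≈ 1.34, β ≈ 0.247

For Gamma(k, rate β): mean = k/β, variance = k/β², so CV = 1/√k.
CV = SD/mean = 4.7/5.45 = 0.8624, hence k = 1/CV² = 1.34.
Then β = k/mean = 1.34/5.45 = 0.247.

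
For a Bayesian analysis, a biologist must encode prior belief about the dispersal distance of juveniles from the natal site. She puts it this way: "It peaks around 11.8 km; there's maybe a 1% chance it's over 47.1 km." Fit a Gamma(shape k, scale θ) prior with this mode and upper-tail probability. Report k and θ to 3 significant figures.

Gamma(k,θ) with k>1 has mode (k−1)θ, so θ = 11.8/(k−1).
Need P(X < 47.1) = 0.99 with θ tied to k this way. Start at k = 2, θ = 11.8: P(X<47.1) ≈ 0.908.
Too low — raise k to concentrate. Iterating converges to k ≈ 3.18.
Then θ = 11.8/(3.18−1) ≈ 5.41.

k ≈ 3.18, θ ≈ 5.41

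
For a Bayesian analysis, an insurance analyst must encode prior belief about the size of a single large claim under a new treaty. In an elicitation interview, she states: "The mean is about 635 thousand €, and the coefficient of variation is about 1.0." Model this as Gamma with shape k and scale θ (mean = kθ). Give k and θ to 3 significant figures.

For Gamma(k, scale θ): mean = kθ, variance = kθ², so CV = 1/√k.
CV = 1.0, hence k = 1/CV² = 1.
Then θ = mean/k = 635/1 = 635.

k ≈ 1, θ ≈ 635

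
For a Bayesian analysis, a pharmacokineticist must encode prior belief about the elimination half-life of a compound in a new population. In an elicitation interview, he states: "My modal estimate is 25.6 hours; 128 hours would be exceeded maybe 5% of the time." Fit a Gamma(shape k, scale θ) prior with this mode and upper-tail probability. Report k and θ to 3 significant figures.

Gamma(k,θ) with k>1 has mode (k−1)θ, so θ = 25.6/(k−1).
Need P(X < 128) = 0.95 with θ tied to k this way. Start at k = 2, θ = 25.6: P(X<128) ≈ 0.960.
Too high — lower k to spread out. Iterating converges to k ≈ 1.92.
Then θ = 25.6/(1.92−1) ≈ 27.7.

k ≈ 1.92, θ ≈ 27.7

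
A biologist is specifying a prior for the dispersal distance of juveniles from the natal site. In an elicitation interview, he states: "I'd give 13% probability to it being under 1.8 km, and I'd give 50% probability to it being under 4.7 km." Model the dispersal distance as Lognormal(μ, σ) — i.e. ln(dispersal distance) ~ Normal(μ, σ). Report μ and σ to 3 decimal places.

If T ~ Lognormal(μ,σ) then ln T ~ Normal(μ,σ), so the p-quantile of ln T is μ + z_p·σ.
ln(1.8) = 0.5878 and ln(4.7) = 1.548; z_{0.13} = -1.126, z_{0.5} = 0.
σ = (1.548 − 0.5878)/(0 − (-1.126)) = 0.852.
μ = 0.5878 − (-1.126)·0.852 = 1.548.

μ ≈ 1.548, σ ≈ 0.852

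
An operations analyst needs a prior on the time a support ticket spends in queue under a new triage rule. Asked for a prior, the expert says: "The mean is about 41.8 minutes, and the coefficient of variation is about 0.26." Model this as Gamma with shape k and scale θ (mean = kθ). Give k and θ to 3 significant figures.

For Gamma(k, scale θ): mean = kθ, variance = kθ², so CV = 1/√k.
CV = 0.26, hence k = 1/CV² = 14.8.
Then θ = mean/k = 41.8/14.8 = 2.83.

k ≈ 14.8, θ ≈ 2.83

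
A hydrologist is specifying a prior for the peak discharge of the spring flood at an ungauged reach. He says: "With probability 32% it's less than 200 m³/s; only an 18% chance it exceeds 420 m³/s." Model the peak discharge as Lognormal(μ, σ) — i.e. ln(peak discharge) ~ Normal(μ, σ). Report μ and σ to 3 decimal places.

If T ~ Lognormal(μ,σ) then ln T ~ Normal(μ,σ), so the p-quantile of ln T is μ + z_p·σ.
ln(200) = 5.298 and ln(420) = 6.04; z_{0.32} = -0.4677, z_{0.82} = 0.9154.
σ = (6.04 − 5.298)/(0.9154 − (-0.4677)) = 0.536.
μ = 5.298 − (-0.4677)·0.536 = 5.549.

μ ≈ 5.549, σ ≈ 0.536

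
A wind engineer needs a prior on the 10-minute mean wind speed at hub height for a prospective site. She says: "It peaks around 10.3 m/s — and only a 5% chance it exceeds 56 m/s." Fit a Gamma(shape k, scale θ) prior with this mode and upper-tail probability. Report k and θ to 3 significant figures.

Gamma(k,θ) with k>1 has mode (k−1)θ, so θ = 10.3/(k−1).
Need P(X < 56) = 0.95 with θ tied to k this way. Start at k = 2, θ = 10.3: P(X<56) ≈ 0.972.
Too high — lower k to spread out. Iterating converges to k ≈ 1.82.
Then θ = 10.3/(1.82−1) ≈ 12.6.

k ≈ 1.82, θ ≈ 12.6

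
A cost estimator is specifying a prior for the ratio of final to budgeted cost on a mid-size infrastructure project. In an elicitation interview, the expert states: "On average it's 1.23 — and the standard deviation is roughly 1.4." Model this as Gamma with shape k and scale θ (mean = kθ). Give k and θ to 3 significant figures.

k ≈ 0.772, θ ≈ 1.59

For Gamma(k, scale θ): mean = kθ, variance = kθ², so CV = 1/√k.
CV = SD/mean = 1.4/1.23 = 1.138, hence k = 1/CV² = 0.772.
Then θ = mean/k = 1.23/0.772 = 1.59.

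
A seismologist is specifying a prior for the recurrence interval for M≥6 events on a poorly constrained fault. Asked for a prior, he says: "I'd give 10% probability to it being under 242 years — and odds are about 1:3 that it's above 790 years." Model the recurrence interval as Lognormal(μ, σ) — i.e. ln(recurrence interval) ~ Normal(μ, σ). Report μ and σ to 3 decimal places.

If T ~ Lognormal(μ,σ) then ln T ~ Normal(μ,σ), so the p-quantile of ln T is μ + z_p·σ.
ln(242) = 5.489 and ln(790) = 6.672; z_{0.1} = -1.282, z_{0.75} = 0.6745.
σ = (6.672 − 5.489)/(0.6745 − (-1.282)) = 0.605.
μ = 5.489 − (-1.282)·0.605 = 6.264.

μ ≈ 6.264, σ ≈ 0.605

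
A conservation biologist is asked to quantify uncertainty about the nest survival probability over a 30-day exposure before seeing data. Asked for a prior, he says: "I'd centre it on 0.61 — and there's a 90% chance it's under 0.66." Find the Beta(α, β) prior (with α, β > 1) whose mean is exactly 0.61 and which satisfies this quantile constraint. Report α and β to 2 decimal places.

With mean 0.61 fixed, write α = 0.61s, β = 0.39s where s = α+β.
Need P(θ < 0.66) = 0.9 under Beta(0.61s, 0.39s). Normal approximation: (q−m)/√(m(1−m)/s) ≈ z_{0.9} = 1.28, so s ≈ 0.61·0.39·(1.28)²/(0.66−0.61)² = 156.3.
At s = 156.3: P(θ<0.66) ≈ 0.902. Adjusting to match 0.9 gives s ≈ 153.99.
So α = 0.61·153.99 ≈ 93.93, β = 0.39·153.99 ≈ 60.06.

α ≈ 93.93, β ≈ 60.06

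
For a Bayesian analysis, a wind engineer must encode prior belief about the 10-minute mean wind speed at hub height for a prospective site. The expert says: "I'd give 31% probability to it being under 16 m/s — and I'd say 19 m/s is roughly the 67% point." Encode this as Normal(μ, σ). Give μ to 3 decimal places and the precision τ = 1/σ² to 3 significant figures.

For Normal(μ,σ), the p-quantile is μ + z_p·σ. Here z_{0.31} = -0.4959, z_{0.67} = 0.4399.
So 16 = μ − 0.4959σ and 19 = μ + 0.4399σ.
Subtracting: σ = (19 − 16)/(0.4399 − (-0.4959)) = 3.206.
Then μ = 16 − (-0.4959)·3.206 = 17.590.
Precision τ = 1/σ² = 1/3.206² = 0.0973.

μ = 17.590, τ = 0.0973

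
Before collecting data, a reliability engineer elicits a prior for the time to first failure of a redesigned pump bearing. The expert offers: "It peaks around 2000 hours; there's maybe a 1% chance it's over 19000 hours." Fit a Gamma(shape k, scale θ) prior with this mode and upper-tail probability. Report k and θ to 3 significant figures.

Gamma(k,θ) with k>1 has mode (k−1)θ, so θ = 2000/(k−1).
Need P(X < 19000) = 0.99 with θ tied to k this way. Start at k = 2, θ = 2000: P(X<19000) ≈ 0.999.
Too high — lower k to spread out. Iterating converges to k ≈ 1.62.
Then θ = 2000/(1.62−1) ≈ 3210.

k ≈ 1.62, θ ≈ 3210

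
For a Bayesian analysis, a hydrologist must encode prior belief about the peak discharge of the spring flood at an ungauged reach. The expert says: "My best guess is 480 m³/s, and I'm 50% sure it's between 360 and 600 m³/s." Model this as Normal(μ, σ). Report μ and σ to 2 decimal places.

μ = 480.00, σ = 177.91

A symmetric 50% interval runs μ ± z·σ with z = 0.6745.
Half-width = 120, so σ = 120/0.6745 = 177.91.
μ is the stated best guess, 480.00.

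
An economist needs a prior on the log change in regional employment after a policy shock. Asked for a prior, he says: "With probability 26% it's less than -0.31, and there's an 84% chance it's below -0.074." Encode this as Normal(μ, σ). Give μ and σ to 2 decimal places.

μ = -0.22, σ = 0.14

For Normal(μ,σ), the p-quantile is μ + z_p·σ. Here z_{0.26} = -0.6433, z_{0.84} = 0.9945.
So -0.31 = μ − 0.6433σ and -0.074 = μ + 0.9945σ.
Subtracting: σ = (-0.074 − -0.31)/(0.9945 − (-0.6433)) = 0.14.
Then μ = -0.31 − (-0.6433)·0.14 = -0.22.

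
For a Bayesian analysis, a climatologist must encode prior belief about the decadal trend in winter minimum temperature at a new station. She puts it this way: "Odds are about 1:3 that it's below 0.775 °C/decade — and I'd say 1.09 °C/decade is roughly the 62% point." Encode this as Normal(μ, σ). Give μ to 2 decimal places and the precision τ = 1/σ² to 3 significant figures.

μ = 0.99, τ = 9.68

For Normal(μ,σ), the p-quantile is μ + z_p·σ. Here z_{0.25} = -0.6745, z_{0.62} = 0.3055.
So 0.775 = μ − 0.6745σ and 1.09 = μ + 0.3055σ.
Subtracting: σ = (1.09 − 0.775)/(0.3055 − (-0.6745)) = 0.32.
Then μ = 0.775 − (-0.6745)·0.32 = 0.99.
Precision τ = 1/σ² = 1/0.3214² = 9.68.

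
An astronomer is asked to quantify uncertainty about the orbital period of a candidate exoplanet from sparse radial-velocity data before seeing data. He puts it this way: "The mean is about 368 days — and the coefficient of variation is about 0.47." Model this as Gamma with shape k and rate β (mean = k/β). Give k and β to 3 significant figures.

k ≈ 4.53, β ≈ 0.0123

For Gamma(k, rate β): mean = k/β, variance = k/β², so CV = 1/√k.
CV = 0.47, hence k = 1/CV² = 4.53.
Then β = k/mean = 4.53/368 = 0.0123.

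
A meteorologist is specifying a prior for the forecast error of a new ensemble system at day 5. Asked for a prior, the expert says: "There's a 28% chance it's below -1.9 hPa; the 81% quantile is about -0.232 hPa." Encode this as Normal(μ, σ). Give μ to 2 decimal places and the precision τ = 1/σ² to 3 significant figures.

The p-quantile of Normal(μ,σ) is μ + z_p·σ, with z_{0.28} = -0.5828 and z_{0.81} = 0.8779.
Eliminate σ: μ = (z₂·x₁ − z₁·x₂)/(z₂ − z₁) = (0.8779·-1.9 − (-0.5828)·-0.232)/1.461 = -1.23.
Then σ = (x₂ − x₁)/(z₂ − z₁) = (-0.232 − -1.9)/1.461 = 1.14.
Precision τ = 1/σ² = 1/1.142² = 0.767.

μ = -1.23, τ = 0.767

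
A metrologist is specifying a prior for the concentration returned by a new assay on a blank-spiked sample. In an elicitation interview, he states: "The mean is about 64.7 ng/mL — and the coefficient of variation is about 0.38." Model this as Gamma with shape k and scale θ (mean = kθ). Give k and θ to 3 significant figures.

For Gamma(k, scale θ): mean = kθ, variance = kθ², so CV = 1/√k.
CV = 0.38, hence k = 1/CV² = 6.93.
Then θ = mean/k = 64.7/6.93 = 9.34.

k ≈ 6.93, θ ≈ 9.34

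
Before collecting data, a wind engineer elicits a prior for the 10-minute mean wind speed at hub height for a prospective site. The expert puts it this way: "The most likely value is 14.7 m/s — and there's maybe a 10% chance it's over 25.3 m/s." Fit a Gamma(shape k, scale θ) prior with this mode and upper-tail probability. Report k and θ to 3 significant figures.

k ≈ 7.43, θ ≈ 2.29

Gamma(k,θ) with k>1 has mode (k−1)θ, so θ = 14.7/(k−1).
Need P(X < 25.3) = 0.9 with θ tied to k this way. Start at k = 2, θ = 14.7: P(X<25.3) ≈ 0.513.
Too low — raise k to concentrate. Iterating converges to k ≈ 7.43.
Then θ = 14.7/(7.43−1) ≈ 2.29.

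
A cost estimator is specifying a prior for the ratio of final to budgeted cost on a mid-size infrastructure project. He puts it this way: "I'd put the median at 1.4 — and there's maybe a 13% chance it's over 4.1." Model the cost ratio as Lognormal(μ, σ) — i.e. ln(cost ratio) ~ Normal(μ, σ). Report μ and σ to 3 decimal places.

μ ≈ 0.336, σ ≈ 0.954

If T ~ Lognormal(μ,σ) then ln T ~ Normal(μ,σ), so the p-quantile of ln T is μ + z_p·σ.
ln(1.4) = 0.3365 and ln(4.1) = 1.411; z_{0.5} = 0, z_{0.87} = 1.126.
σ = (1.411 − 0.3365)/(1.126 − (0)) = 0.954.
μ = 0.3365 − (0)·0.954 = 0.336.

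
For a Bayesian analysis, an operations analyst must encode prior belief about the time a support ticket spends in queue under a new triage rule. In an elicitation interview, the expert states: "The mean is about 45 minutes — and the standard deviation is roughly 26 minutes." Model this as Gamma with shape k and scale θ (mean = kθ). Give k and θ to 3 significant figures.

k ≈ 3, θ ≈ 15

For Gamma(k, scale θ): mean = kθ, variance = kθ², so CV = 1/√k.
CV = SD/mean = 26/45 = 0.5778, hence k = 1/CV² = 3.
Then θ = mean/k = 45/3 = 15.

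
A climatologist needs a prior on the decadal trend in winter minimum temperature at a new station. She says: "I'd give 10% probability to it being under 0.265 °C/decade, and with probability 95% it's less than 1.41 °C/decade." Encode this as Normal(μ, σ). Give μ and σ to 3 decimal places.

μ = 0.766, σ = 0.391

For Normal(μ,σ), the p-quantile is μ + z_p·σ. Here z_{0.1} = -1.282, z_{0.95} = 1.645.
So 0.265 = μ − 1.282σ and 1.41 = μ + 1.645σ.
Subtracting: σ = (1.41 − 0.265)/(1.645 − (-1.282)) = 0.391.
Then μ = 0.265 − (-1.282)·0.391 = 0.766.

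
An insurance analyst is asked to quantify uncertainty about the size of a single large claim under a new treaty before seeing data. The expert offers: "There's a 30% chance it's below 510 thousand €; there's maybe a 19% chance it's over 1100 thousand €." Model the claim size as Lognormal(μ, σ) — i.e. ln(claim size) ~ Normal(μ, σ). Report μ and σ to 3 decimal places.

μ ≈ 6.522, σ ≈ 0.548

If T ~ Lognormal(μ,σ) then ln T ~ Normal(μ,σ), so the p-quantile of ln T is μ + z_p·σ.
ln(510) = 6.234 and ln(1100) = 7.003; z_{0.3} = -0.5244, z_{0.81} = 0.8779.
σ = (7.003 − 6.234)/(0.8779 − (-0.5244)) = 0.548.
μ = 6.234 − (-0.5244)·0.548 = 6.522.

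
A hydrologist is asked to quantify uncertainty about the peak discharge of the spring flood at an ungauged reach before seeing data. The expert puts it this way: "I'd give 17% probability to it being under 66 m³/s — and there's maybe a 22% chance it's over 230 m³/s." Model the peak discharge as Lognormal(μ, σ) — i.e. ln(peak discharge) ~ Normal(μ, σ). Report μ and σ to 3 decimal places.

If T ~ Lognormal(μ,σ) then ln T ~ Normal(μ,σ), so the p-quantile of ln T is μ + z_p·σ.
ln(66) = 4.19 and ln(230) = 5.438; z_{0.17} = -0.9542, z_{0.78} = 0.7722.
σ = (5.438 − 4.19)/(0.7722 − (-0.9542)) = 0.723.
μ = 4.19 − (-0.9542)·0.723 = 4.880.

μ ≈ 4.880, σ ≈ 0.723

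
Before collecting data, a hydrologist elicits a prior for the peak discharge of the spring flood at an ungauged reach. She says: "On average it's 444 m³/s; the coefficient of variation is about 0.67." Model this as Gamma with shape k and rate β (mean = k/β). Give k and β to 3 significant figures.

k ≈ 2.23, β ≈ 0.00502

For Gamma(k, rate β): mean = k/β, variance = k/β², so CV = 1/√k.
CV = 0.67, hence k = 1/CV² = 2.23.
Then β = k/mean = 2.23/444 = 0.00502.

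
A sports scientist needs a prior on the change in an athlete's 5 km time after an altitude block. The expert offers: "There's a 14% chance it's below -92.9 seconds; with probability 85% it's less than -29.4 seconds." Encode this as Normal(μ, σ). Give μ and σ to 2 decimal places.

μ = -60.49, σ = 30.00

For Normal(μ,σ), the p-quantile is μ + z_p·σ. Here z_{0.14} = -1.08, z_{0.85} = 1.036.
So -92.9 = μ − 1.08σ and -29.4 = μ + 1.036σ.
Subtracting: σ = (-29.4 − -92.9)/(1.036 − (-1.08)) = 30.00.
Then μ = -92.9 − (-1.08)·30.00 = -60.49.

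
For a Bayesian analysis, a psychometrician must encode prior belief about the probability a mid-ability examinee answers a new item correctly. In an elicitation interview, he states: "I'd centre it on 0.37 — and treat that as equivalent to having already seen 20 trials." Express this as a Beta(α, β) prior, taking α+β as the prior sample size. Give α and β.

Under the effective-sample-size interpretation, Beta(α, β) has prior mean α/(α+β) and prior sample size α+β.
So α+β = 20 and α/(α+β) = 0.37, giving α = 0.37·20 = 7.4 and β = 20 − 7.4 = 12.6.

α = 7.4, β = 12.6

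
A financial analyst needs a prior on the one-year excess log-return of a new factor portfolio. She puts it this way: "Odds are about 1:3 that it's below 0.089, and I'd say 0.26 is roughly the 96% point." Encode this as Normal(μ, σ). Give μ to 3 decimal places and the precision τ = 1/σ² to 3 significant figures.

For Normal(μ,σ), the p-quantile is μ + z_p·σ. Here z_{0.25} = -0.6745, z_{0.96} = 1.751.
So 0.089 = μ − 0.6745σ and 0.26 = μ + 1.751σ.
Subtracting: σ = (0.26 − 0.089)/(1.751 − (-0.6745)) = 0.071.
Then μ = 0.089 − (-0.6745)·0.071 = 0.137.
Precision τ = 1/σ² = 1/0.07051² = 201.

μ = 0.137, τ = 201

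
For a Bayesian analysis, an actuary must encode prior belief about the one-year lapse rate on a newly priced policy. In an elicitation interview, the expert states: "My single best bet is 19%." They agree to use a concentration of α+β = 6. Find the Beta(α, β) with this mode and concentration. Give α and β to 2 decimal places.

For α,β > 1 the Beta mode is (α−1)/(α+β−2). With α+β = 6, the mode is (α−1)/4.
Set (α−1)/4 = 0.19 → α = 1 + 0.19·4 = 1.76.
β = 6 − α = 4.24.

α = 1.76, β = 4.24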